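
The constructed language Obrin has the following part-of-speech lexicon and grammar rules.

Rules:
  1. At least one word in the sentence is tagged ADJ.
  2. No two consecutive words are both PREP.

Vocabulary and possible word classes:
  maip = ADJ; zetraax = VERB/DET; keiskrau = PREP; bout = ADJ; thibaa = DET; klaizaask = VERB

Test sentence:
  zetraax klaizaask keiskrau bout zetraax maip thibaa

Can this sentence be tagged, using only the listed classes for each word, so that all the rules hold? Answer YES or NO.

Candidates per position — 1:zetraax {VERB,DET}; 2:klaizaask {VERB}; 3:keiskrau {PREP}; 4:bout {ADJ}; 5:zetraax {VERB,DET}; 6:maip {ADJ}; 7:thibaa {DET}.
One satisfying assignment: VERB VERB PREP ADJ VERB ADJ DET.
Checking: rule 1 ✓; rule 2 ✓.

YES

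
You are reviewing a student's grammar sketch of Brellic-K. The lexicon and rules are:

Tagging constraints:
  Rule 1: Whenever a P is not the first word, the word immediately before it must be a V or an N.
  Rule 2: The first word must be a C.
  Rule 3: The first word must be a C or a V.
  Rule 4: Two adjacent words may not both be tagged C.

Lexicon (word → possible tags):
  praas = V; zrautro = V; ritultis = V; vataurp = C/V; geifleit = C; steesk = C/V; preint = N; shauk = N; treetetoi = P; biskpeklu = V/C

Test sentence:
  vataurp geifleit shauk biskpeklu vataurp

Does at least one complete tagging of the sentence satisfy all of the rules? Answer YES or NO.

NO

Candidates per position — 1:vataurp {C,V}; 2:geifleit {C}; 3:shauk {N}; 4:biskpeklu {V,C}; 5:vataurp {C,V}.
Every candidate sequence violates at least one rule; no consistent tagging exists.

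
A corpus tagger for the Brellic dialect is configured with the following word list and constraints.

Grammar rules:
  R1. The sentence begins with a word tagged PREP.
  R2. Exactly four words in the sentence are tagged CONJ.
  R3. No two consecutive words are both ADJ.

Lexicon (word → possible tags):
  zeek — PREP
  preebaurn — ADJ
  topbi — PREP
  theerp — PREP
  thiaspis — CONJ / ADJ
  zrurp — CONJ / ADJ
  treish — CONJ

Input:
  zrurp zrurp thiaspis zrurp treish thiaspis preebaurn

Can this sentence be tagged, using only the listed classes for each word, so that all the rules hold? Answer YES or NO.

Candidates per position — 1:zrurp {CONJ,ADJ}; 2:zrurp {CONJ,ADJ}; 3:thiaspis {CONJ,ADJ}; 4:zrurp {CONJ,ADJ}; 5:treish {CONJ}; 6:thiaspis {CONJ,ADJ}; 7:preebaurn {ADJ}.
Rule 1 cannot be satisfied by any choice of tags from the lexicon.
So there is no consistent tagging.

NO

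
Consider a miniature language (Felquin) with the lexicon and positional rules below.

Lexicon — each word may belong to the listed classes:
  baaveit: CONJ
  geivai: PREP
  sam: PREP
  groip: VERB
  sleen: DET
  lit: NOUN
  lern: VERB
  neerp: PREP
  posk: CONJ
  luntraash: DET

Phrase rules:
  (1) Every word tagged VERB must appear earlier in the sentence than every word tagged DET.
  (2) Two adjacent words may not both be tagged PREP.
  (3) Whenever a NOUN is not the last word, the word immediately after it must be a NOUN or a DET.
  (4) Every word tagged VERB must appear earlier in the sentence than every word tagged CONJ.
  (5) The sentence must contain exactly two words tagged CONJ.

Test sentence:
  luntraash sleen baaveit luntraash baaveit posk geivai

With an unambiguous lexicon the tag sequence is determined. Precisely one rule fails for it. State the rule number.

5

Fixed tagging: DET DET CONJ DET CONJ CONJ PREP.
Rule check: R1 pass, R2 pass, R3 pass, R4 pass, R5 fail.
Only rule 5 fails.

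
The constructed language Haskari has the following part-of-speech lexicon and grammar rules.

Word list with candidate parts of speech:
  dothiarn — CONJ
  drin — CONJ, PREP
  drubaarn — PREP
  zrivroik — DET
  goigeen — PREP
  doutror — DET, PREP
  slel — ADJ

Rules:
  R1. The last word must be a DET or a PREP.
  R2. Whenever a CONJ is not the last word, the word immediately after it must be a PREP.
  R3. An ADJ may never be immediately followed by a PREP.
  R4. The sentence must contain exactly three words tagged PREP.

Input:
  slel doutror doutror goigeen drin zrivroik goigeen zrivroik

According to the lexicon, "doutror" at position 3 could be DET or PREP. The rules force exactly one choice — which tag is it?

Candidates per position — 1:slel {ADJ}; 2:doutror {DET,PREP}; 3:doutror {DET,PREP}; 4:goigeen {PREP}; 5:drin {CONJ,PREP}; 6:zrivroik {DET}; 7:goigeen {PREP}; 8:zrivroik {DET}.
If word 2 were PREP, no tagging could satisfy rule 3; so word 2 is DET.
If word 5 were CONJ, no tagging could satisfy rule 2; so word 5 is PREP.
If word 3 were PREP, no tagging could satisfy rule 4; so word 3 is DET.
That leaves exactly one tagging: ADJ DET DET PREP PREP DET PREP DET.
Checking: rule 1 holds; rule 2 holds; rule 3 holds; rule 4 holds.

DET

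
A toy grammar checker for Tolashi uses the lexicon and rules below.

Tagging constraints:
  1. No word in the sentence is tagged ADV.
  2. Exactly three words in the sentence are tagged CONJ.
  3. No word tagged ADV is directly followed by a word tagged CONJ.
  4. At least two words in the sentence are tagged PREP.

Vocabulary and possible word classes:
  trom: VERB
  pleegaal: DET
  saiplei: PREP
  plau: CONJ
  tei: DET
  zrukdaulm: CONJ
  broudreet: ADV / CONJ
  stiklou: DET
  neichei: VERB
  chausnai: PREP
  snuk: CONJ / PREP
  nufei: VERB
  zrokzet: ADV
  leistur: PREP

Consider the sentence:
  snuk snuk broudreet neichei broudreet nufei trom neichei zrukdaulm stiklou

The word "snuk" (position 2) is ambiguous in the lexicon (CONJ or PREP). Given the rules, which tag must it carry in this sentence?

Candidates per position — 1:snuk {CONJ,PREP}; 2:snuk {CONJ,PREP}; 3:broudreet {ADV,CONJ}; 4:neichei {VERB}; 5:broudreet {ADV,CONJ}; 6:nufei {VERB}; 7:trom {VERB}; 8:neichei {VERB}; 9:zrukdaulm {CONJ}; 10:stiklou {DET}.
If word 1 were CONJ, no tagging could satisfy rule 4; so word 1 is PREP.
If word 2 were CONJ, no tagging could satisfy rule 4; so word 2 is PREP.
If word 3 were ADV, no tagging could satisfy rule 1; so word 3 is CONJ.
If word 5 were ADV, no tagging could satisfy rule 1; so word 5 is CONJ.
That leaves exactly one tagging: PREP PREP CONJ VERB CONJ VERB VERB VERB CONJ DET.
Rule-by-rule: rule 1 ok; rule 2 ok; rule 3 ok; rule 4 ok.

PREP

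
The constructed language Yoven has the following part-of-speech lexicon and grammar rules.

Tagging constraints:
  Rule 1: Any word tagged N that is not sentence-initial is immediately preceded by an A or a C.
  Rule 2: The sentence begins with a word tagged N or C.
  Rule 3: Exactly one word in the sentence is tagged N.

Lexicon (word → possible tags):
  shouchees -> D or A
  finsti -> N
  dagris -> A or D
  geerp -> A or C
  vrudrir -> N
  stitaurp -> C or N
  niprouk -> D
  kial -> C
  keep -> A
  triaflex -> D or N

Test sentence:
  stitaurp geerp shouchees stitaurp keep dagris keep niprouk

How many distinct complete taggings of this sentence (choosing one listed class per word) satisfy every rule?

Candidates per position — 1:stitaurp {C,N}; 2:geerp {A,C}; 3:shouchees {D,A}; 4:stitaurp {C,N}; 5:keep {A}; 6:dagris {A,D}; 7:keep {A}; 8:niprouk {D}.
There are 32 candidate sequences in total.
Checking each against the rules leaves 12 sequences.
Count = 12.

12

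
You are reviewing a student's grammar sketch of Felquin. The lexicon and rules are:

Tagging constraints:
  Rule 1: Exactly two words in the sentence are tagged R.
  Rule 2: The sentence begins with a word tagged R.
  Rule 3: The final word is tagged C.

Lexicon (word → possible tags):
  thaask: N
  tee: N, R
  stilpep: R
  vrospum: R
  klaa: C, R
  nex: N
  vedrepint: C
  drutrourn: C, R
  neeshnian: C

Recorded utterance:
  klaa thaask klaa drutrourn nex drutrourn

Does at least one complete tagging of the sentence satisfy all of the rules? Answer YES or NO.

Candidates per position — 1:klaa {C,R}; 2:thaask {N}; 3:klaa {C,R}; 4:drutrourn {C,R}; 5:nex {N}; 6:drutrourn {C,R}.
One satisfying assignment: R N C R N C.
Checking: rule 1 ok; rule 2 ok; rule 3 ok.

YES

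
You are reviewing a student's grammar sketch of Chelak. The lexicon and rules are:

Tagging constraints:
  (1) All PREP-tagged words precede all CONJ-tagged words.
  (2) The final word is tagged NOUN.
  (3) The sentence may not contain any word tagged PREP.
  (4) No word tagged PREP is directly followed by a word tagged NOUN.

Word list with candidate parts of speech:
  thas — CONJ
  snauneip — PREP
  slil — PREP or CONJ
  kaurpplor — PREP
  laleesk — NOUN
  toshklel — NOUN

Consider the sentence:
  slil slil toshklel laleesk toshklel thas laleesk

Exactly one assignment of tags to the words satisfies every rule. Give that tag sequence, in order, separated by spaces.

CONJ CONJ NOUN NOUN NOUN CONJ NOUN

Candidates per position — 1:slil {PREP,CONJ}; 2:slil {PREP,CONJ}; 3:toshklel {NOUN}; 4:laleesk {NOUN}; 5:toshklel {NOUN}; 6:thas {CONJ}; 7:laleesk {NOUN}.
Position 1: PREP is ruled out by rule 3; that leaves CONJ.
Position 2: PREP is ruled out by rule 1; that leaves CONJ.
That leaves exactly one tagging: CONJ CONJ NOUN NOUN NOUN CONJ NOUN.
Checking: rule 1 ✓; rule 2 ✓; rule 3 ✓; rule 4 ✓.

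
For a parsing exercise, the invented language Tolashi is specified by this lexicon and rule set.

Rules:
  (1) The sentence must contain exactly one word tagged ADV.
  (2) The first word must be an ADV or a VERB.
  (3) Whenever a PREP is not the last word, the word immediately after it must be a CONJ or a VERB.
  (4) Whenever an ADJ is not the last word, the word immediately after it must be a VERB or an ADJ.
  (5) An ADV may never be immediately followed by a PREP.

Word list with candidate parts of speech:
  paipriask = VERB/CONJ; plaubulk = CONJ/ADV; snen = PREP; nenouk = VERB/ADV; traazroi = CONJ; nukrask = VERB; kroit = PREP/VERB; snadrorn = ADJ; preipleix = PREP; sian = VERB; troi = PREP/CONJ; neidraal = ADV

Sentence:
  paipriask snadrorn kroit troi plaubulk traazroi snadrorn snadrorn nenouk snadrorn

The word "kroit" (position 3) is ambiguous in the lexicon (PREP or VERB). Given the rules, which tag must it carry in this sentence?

Candidates per position — 1:paipriask {VERB,CONJ}; 2:snadrorn {ADJ}; 3:kroit {PREP,VERB}; 4:troi {PREP,CONJ}; 5:plaubulk {CONJ,ADV}; 6:traazroi {CONJ}; 7:snadrorn {ADJ}; 8:snadrorn {ADJ}; 9:nenouk {VERB,ADV}; 10:snadrorn {ADJ}.
At position 1, choosing CONJ makes rule 2 impossible to satisfy; hence VERB.
At position 3, choosing PREP makes rule 4 impossible to satisfy; hence VERB.
At position 9, choosing ADV makes rule 4 impossible to satisfy; hence VERB.
At position 5, choosing CONJ makes rule 1 impossible to satisfy; hence ADV.
At position 4, choosing PREP makes rule 3 impossible to satisfy; hence CONJ.
The unique satisfying tagging is: VERB ADJ VERB CONJ ADV CONJ ADJ ADJ VERB ADJ.
Checking: rule 1 satisfied; rule 2 satisfied; rule 3 satisfied; rule 4 satisfied; rule 5 satisfied.

VERB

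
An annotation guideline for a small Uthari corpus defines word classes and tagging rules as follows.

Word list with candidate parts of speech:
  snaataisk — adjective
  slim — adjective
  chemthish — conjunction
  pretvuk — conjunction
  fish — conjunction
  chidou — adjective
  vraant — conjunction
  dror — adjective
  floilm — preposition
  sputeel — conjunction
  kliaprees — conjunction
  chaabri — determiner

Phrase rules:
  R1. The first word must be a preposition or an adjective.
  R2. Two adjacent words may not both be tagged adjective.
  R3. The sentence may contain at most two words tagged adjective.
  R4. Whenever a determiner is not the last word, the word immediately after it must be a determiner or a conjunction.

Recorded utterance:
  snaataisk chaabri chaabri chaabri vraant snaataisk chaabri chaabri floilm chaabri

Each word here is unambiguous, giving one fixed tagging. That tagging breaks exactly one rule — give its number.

4

Fixed tagging: adjective determiner determiner determiner conjunction adjective determiner determiner preposition determiner.
Checking each rule: R1 ok, R2 ok, R3 ok, R4 fails.
Only rule 4 fails.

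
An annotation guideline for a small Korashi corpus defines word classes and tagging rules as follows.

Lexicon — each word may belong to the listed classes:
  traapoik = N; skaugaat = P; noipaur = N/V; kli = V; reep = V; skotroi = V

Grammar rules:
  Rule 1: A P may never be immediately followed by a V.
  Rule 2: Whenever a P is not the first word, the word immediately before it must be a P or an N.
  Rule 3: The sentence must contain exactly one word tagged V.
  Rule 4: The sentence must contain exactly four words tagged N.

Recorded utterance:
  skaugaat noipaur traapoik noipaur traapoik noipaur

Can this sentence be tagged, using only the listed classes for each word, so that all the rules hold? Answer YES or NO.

Candidates per position — 1:skaugaat {P}; 2:noipaur {N,V}; 3:traapoik {N}; 4:noipaur {N,V}; 5:traapoik {N}; 6:noipaur {N,V}.
One satisfying assignment: P N N V N N.
Rule-by-rule: rule 1 ok; rule 2 ok; rule 3 ok; rule 4 ok.

YES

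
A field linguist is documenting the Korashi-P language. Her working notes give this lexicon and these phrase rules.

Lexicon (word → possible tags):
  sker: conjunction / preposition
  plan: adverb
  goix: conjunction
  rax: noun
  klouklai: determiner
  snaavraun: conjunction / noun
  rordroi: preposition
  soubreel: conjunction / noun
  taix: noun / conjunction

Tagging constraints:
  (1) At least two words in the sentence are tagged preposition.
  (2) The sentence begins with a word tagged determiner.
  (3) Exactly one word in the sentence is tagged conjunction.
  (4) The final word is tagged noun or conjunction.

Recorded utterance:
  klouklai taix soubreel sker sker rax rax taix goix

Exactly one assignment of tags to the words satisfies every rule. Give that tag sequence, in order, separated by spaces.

determiner noun noun preposition preposition noun noun noun conjunction

Candidates per position — 1:klouklai {determiner}; 2:taix {noun,conjunction}; 3:soubreel {conjunction,noun}; 4:sker {conjunction,preposition}; 5:sker {conjunction,preposition}; 6:rax {noun}; 7:rax {noun}; 8:taix {noun,conjunction}; 9:goix {conjunction}.
If word 2 were conjunction, no tagging could satisfy rule 3; so word 2 is noun.
If word 3 were conjunction, no tagging could satisfy rule 3; so word 3 is noun.
If word 4 were conjunction, no tagging could satisfy rule 1; so word 4 is preposition.
If word 5 were conjunction, no tagging could satisfy rule 1; so word 5 is preposition.
If word 8 were conjunction, no tagging could satisfy rule 3; so word 8 is noun.
The only consistent sequence is: determiner noun noun preposition preposition noun noun noun conjunction.
Check: rule 1 holds; rule 2 holds; rule 3 holds; rule 4 holds.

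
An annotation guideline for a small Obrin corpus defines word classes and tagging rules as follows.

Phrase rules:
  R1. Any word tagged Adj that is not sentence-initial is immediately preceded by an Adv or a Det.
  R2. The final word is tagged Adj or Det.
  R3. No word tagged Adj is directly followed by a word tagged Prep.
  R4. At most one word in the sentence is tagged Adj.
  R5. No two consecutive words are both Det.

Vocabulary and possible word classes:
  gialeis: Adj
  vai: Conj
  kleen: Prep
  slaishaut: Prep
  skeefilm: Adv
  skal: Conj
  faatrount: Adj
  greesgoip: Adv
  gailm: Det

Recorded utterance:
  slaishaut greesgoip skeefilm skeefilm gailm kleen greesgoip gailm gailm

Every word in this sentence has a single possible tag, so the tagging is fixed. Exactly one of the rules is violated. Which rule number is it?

5

Fixed tagging: Prep Adv Adv Adv Det Prep Adv Det Det.
Applying the rules: R1 ✓, R2 ✓, R3 ✓, R4 ✓, R5 ✗.
Only rule 5 fails.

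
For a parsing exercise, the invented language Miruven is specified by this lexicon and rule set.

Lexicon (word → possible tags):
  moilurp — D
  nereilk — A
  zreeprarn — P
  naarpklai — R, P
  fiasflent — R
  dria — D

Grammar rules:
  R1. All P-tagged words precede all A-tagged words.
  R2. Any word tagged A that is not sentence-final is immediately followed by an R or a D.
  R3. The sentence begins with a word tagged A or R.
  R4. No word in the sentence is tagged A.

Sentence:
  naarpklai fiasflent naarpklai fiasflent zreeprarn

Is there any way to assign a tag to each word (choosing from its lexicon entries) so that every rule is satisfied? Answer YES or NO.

YES

Candidates per position — 1:naarpklai {R,P}; 2:fiasflent {R}; 3:naarpklai {R,P}; 4:fiasflent {R}; 5:zreeprarn {P}.
One satisfying assignment: R R R R P.
Rule-by-rule: rule 1 ✓; rule 2 ✓; rule 3 ✓; rule 4 ✓.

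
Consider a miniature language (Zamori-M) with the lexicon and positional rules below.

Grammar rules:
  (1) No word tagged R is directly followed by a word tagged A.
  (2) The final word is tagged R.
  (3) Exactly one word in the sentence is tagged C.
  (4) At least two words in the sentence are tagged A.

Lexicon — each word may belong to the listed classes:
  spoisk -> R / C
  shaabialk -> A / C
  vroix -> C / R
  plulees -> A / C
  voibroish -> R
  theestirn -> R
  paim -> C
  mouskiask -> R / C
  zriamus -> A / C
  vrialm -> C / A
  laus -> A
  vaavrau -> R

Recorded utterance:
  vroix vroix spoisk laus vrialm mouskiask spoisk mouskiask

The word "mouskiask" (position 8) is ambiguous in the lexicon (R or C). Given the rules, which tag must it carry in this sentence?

Candidates per position — 1:vroix {C,R}; 2:vroix {C,R}; 3:spoisk {R,C}; 4:laus {A}; 5:vrialm {C,A}; 6:mouskiask {R,C}; 7:spoisk {R,C}; 8:mouskiask {R,C}.
At position 3, choosing R makes rule 1 impossible to satisfy; hence C.
At position 5, choosing C makes rule 3 impossible to satisfy; hence A.
At position 6, choosing C makes rule 3 impossible to satisfy; hence R.
At position 7, choosing C makes rule 3 impossible to satisfy; hence R.
At position 8, choosing C makes rule 2 impossible to satisfy; hence R.
At position 1, choosing C makes rule 3 impossible to satisfy; hence R.
At position 2, choosing C makes rule 3 impossible to satisfy; hence R.
So the tagging must be: R R C A A R R R.
Rule-by-rule: rule 1 holds; rule 2 holds; rule 3 holds; rule 4 holds.

R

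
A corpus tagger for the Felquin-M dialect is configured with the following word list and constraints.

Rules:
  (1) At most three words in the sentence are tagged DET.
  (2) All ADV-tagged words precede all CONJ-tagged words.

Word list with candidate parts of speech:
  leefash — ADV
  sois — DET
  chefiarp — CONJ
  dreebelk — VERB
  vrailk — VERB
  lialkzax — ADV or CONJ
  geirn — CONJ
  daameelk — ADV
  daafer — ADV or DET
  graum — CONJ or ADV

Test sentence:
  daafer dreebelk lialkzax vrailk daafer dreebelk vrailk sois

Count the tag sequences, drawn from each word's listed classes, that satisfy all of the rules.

Candidates per position — 1:daafer {ADV,DET}; 2:dreebelk {VERB}; 3:lialkzax {ADV,CONJ}; 4:vrailk {VERB}; 5:daafer {ADV,DET}; 6:dreebelk {VERB}; 7:vrailk {VERB}; 8:sois {DET}.
There are 8 candidate sequences in total.
Checking each against the rules leaves 6 sequences.
Count = 6.

6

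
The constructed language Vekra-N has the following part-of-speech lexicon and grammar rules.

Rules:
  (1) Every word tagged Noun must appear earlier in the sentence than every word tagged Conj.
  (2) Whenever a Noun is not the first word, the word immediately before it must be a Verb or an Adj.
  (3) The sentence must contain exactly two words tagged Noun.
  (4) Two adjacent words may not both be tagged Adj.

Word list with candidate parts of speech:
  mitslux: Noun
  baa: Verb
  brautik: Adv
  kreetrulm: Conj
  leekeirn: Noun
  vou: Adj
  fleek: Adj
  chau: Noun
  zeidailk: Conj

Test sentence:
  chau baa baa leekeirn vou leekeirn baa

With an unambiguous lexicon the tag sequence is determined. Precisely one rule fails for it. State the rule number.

Fixed tagging: Noun Verb Verb Noun Adj Noun Verb.
Applying the rules: R1 ok, R2 ok, R3 fails, R4 ok.
Only rule 3 fails.

3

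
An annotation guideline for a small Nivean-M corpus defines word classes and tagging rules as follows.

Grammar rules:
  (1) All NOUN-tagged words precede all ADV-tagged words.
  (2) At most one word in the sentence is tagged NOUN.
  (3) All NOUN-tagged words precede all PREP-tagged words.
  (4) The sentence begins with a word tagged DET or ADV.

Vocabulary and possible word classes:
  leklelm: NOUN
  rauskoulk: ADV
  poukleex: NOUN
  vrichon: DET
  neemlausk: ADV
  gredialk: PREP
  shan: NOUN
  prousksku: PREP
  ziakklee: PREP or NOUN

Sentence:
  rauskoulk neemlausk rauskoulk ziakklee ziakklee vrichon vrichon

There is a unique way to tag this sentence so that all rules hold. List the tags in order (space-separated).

ADV ADV ADV PREP PREP DET DET

Candidates per position — 1:rauskoulk {ADV}; 2:neemlausk {ADV}; 3:rauskoulk {ADV}; 4:ziakklee {PREP,NOUN}; 5:ziakklee {PREP,NOUN}; 6:vrichon {DET}; 7:vrichon {DET}.
Word 4 cannot be NOUN — rule 1 would then fail for every completion. It is PREP.
Word 5 cannot be NOUN — rule 1 would then fail for every completion. It is PREP.
So the tagging must be: ADV ADV ADV PREP PREP DET DET.
Check: rule 1 ✓; rule 2 ✓; rule 3 ✓; rule 4 ✓.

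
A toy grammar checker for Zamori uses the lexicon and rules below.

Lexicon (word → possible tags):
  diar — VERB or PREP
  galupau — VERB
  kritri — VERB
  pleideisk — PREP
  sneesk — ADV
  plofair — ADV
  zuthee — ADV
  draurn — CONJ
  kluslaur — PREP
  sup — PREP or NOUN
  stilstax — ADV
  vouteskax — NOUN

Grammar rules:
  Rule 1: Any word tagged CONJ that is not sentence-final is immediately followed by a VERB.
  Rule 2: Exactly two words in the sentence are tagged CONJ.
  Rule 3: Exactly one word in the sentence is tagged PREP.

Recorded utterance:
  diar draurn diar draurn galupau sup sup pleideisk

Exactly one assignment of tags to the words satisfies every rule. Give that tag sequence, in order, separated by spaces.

VERB CONJ VERB CONJ VERB NOUN NOUN PREP

Candidates per position — 1:diar {VERB,PREP}; 2:draurn {CONJ}; 3:diar {VERB,PREP}; 4:draurn {CONJ}; 5:galupau {VERB}; 6:sup {PREP,NOUN}; 7:sup {PREP,NOUN}; 8:pleideisk {PREP}.
Position 1: PREP is ruled out by rule 3; that leaves VERB.
Position 3: PREP is ruled out by rule 1; that leaves VERB.
Position 6: PREP is ruled out by rule 3; that leaves NOUN.
Position 7: PREP is ruled out by rule 3; that leaves NOUN.
The only consistent sequence is: VERB CONJ VERB CONJ VERB NOUN NOUN PREP.
Rule-by-rule: rule 1 holds; rule 2 holds; rule 3 holds.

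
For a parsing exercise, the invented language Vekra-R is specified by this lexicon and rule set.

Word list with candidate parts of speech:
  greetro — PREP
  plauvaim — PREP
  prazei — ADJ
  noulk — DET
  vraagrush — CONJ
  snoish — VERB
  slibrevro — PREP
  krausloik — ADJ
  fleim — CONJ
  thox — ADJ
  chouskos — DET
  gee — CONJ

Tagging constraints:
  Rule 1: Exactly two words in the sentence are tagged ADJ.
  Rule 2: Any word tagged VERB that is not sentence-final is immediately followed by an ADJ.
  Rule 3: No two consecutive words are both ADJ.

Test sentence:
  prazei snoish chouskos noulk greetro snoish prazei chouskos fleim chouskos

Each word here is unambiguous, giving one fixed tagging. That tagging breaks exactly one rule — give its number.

2

Fixed tagging: ADJ VERB DET DET PREP VERB ADJ DET CONJ DET.
Rule check: R1 pass, R2 fail, R3 pass.
Only rule 2 fails.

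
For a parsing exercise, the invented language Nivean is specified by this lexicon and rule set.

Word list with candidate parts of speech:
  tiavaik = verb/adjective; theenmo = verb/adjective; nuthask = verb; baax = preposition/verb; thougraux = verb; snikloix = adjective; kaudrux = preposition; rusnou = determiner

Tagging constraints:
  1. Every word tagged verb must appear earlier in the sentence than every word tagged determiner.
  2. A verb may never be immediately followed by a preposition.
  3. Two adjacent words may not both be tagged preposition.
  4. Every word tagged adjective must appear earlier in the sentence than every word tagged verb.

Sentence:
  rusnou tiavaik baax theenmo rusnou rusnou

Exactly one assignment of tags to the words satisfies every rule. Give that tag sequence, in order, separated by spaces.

determiner adjective preposition adjective determiner determiner

Candidates per position — 1:rusnou {determiner}; 2:tiavaik {verb,adjective}; 3:baax {preposition,verb}; 4:theenmo {verb,adjective}; 5:rusnou {determiner}; 6:rusnou {determiner}.
At position 2, choosing verb makes rule 1 impossible to satisfy; hence adjective.
At position 3, choosing verb makes rule 1 impossible to satisfy; hence preposition.
At position 4, choosing verb makes rule 1 impossible to satisfy; hence adjective.
The unique satisfying tagging is: determiner adjective preposition adjective determiner determiner.
Verifying each rule — rule 1 holds; rule 2 holds; rule 3 holds; rule 4 holds.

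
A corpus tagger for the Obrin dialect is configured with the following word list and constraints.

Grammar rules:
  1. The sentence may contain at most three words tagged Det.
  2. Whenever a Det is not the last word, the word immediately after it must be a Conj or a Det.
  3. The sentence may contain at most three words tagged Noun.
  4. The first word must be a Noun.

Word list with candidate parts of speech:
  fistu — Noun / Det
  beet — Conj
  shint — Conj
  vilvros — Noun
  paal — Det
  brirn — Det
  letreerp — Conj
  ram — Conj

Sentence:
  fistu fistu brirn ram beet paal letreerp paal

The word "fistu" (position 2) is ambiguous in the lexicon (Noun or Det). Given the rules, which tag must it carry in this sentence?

Noun

Candidates per position — 1:fistu {Noun,Det}; 2:fistu {Noun,Det}; 3:brirn {Det}; 4:ram {Conj}; 5:beet {Conj}; 6:paal {Det}; 7:letreerp {Conj}; 8:paal {Det}.
Word 1 cannot be Det — rule 1 would then fail for every completion. It is Noun.
Word 2 cannot be Det — rule 1 would then fail for every completion. It is Noun.
The unique satisfying tagging is: Noun Noun Det Conj Conj Det Conj Det.
Check: rule 1 holds; rule 2 holds; rule 3 holds; rule 4 holds.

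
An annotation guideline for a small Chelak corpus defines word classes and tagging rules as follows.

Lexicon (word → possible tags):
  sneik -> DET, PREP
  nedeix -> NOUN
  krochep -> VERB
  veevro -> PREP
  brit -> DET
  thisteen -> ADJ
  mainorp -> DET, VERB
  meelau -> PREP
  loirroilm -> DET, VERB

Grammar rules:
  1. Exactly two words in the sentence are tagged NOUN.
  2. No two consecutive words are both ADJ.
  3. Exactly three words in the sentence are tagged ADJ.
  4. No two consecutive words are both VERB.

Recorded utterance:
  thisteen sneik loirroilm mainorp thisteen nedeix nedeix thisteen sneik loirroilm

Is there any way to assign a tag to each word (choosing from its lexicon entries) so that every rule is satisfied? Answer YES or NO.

YES

Candidates per position — 1:thisteen {ADJ}; 2:sneik {DET,PREP}; 3:loirroilm {DET,VERB}; 4:mainorp {DET,VERB}; 5:thisteen {ADJ}; 6:nedeix {NOUN}; 7:nedeix {NOUN}; 8:thisteen {ADJ}; 9:sneik {DET,PREP}; 10:loirroilm {DET,VERB}.
One satisfying assignment: ADJ DET VERB DET ADJ NOUN NOUN ADJ PREP VERB.
Checking: rule 1 ok; rule 2 ok; rule 3 ok; rule 4 ok.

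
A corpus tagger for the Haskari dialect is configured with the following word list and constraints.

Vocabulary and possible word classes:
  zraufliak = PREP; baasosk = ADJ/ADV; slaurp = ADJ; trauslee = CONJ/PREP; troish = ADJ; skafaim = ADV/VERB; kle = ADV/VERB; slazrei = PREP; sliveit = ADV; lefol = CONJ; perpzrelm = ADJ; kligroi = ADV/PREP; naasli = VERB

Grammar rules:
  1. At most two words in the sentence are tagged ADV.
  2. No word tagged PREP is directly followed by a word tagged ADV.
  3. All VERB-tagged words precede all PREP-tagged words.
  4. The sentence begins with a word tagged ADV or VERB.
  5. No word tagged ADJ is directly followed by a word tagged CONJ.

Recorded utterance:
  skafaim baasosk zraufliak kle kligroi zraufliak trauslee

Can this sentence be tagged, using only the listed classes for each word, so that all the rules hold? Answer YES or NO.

Candidates per position — 1:skafaim {ADV,VERB}; 2:baasosk {ADJ,ADV}; 3:zraufliak {PREP}; 4:kle {ADV,VERB}; 5:kligroi {ADV,PREP}; 6:zraufliak {PREP}; 7:trauslee {CONJ,PREP}.
Every candidate sequence violates at least one rule; no consistent tagging exists.

NO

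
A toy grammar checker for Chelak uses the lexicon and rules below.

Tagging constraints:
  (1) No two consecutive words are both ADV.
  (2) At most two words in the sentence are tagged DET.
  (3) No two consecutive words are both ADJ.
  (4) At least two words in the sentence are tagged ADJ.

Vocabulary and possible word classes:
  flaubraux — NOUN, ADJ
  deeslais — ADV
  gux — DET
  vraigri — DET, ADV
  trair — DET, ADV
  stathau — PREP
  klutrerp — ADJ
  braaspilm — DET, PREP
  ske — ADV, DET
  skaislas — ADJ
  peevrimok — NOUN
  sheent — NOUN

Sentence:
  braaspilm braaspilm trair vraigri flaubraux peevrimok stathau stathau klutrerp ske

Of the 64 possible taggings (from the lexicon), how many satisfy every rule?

9

Candidates per position — 1:braaspilm {DET,PREP}; 2:braaspilm {DET,PREP}; 3:trair {DET,ADV}; 4:vraigri {DET,ADV}; 5:flaubraux {NOUN,ADJ}; 6:peevrimok {NOUN}; 7:stathau {PREP}; 8:stathau {PREP}; 9:klutrerp {ADJ}; 10:ske {ADV,DET}.
There are 64 candidate sequences in total.
Checking each against the rules leaves 9 sequences.
Count = 9.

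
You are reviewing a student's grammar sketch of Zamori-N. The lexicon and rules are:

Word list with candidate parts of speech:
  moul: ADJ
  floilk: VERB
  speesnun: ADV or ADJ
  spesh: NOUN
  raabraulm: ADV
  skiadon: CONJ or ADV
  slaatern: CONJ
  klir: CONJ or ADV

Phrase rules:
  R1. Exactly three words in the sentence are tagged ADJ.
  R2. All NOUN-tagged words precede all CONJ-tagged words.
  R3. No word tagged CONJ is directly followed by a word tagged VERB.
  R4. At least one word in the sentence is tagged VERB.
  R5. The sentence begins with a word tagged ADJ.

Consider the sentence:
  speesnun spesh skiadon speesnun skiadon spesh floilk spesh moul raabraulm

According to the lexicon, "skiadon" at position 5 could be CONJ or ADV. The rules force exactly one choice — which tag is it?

Candidates per position — 1:speesnun {ADV,ADJ}; 2:spesh {NOUN}; 3:skiadon {CONJ,ADV}; 4:speesnun {ADV,ADJ}; 5:skiadon {CONJ,ADV}; 6:spesh {NOUN}; 7:floilk {VERB}; 8:spesh {NOUN}; 9:moul {ADJ}; 10:raabraulm {ADV}.
Position 1: tagging it ADV would leave rule 1 unsatisfiable, so it must be ADJ.
Position 3: tagging it CONJ would leave rule 2 unsatisfiable, so it must be ADV.
Position 4: tagging it ADV would leave rule 1 unsatisfiable, so it must be ADJ.
Position 5: tagging it CONJ would leave rule 2 unsatisfiable, so it must be ADV.
That leaves exactly one tagging: ADJ NOUN ADV ADJ ADV NOUN VERB NOUN ADJ ADV.
Check: rule 1 holds; rule 2 holds; rule 3 holds; rule 4 holds; rule 5 holds.

ADV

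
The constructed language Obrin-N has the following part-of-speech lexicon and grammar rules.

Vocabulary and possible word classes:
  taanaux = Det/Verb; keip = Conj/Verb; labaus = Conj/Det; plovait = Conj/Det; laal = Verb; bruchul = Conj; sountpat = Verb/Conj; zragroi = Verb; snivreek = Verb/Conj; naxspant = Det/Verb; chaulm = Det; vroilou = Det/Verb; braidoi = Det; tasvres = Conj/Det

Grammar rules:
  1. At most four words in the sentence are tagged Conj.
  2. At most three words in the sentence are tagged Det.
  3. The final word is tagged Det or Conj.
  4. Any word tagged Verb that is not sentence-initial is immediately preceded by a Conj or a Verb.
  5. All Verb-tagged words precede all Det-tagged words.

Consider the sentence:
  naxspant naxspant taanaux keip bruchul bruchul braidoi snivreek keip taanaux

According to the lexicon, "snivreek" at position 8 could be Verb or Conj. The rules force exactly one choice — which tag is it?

Candidates per position — 1:naxspant {Det,Verb}; 2:naxspant {Det,Verb}; 3:taanaux {Det,Verb}; 4:keip {Conj,Verb}; 5:bruchul {Conj}; 6:bruchul {Conj}; 7:braidoi {Det}; 8:snivreek {Verb,Conj}; 9:keip {Conj,Verb}; 10:taanaux {Det,Verb}.
Position 8: Verb is ruled out by rule 4; that leaves Conj.
Position 9: Verb is ruled out by rule 5; that leaves Conj.
Position 10: Verb is ruled out by rule 3; that leaves Det.
Position 4: Conj is ruled out by rule 1; that leaves Verb.
Position 1: Det is ruled out by rule 4; that leaves Verb.
Position 2: Det is ruled out by rule 4; that leaves Verb.
Position 3: Det is ruled out by rule 4; that leaves Verb.
That leaves exactly one tagging: Verb Verb Verb Verb Conj Conj Det Conj Conj Det.
Rule-by-rule: rule 1 satisfied; rule 2 satisfied; rule 3 satisfied; rule 4 satisfied; rule 5 satisfied.

Conj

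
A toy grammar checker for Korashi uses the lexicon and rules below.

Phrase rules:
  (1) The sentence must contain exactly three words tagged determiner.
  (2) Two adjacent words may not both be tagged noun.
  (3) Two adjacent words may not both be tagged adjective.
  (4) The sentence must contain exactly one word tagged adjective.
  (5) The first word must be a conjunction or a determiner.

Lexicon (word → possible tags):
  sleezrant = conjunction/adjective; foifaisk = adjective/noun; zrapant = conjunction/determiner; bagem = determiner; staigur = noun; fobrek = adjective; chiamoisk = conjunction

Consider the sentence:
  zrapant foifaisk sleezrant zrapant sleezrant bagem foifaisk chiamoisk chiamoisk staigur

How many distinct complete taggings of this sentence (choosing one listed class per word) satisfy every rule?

4

Candidates per position — 1:zrapant {conjunction,determiner}; 2:foifaisk {adjective,noun}; 3:sleezrant {conjunction,adjective}; 4:zrapant {conjunction,determiner}; 5:sleezrant {conjunction,adjective}; 6:bagem {determiner}; 7:foifaisk {adjective,noun}; 8:chiamoisk {conjunction}; 9:chiamoisk {conjunction}; 10:staigur {noun}.
There are 64 candidate sequences in total.
The sequences that satisfy every rule: determiner adjective conjunction determiner conjunction determiner noun conjunction conjunction noun; determiner noun conjunction determiner conjunction determiner adjective conjunction conjunction noun; determiner noun conjunction determiner adjective determiner noun conjunction conjunction noun; determiner noun adjective determiner conjunction determiner noun conjunction conjunction noun.
Count = 4.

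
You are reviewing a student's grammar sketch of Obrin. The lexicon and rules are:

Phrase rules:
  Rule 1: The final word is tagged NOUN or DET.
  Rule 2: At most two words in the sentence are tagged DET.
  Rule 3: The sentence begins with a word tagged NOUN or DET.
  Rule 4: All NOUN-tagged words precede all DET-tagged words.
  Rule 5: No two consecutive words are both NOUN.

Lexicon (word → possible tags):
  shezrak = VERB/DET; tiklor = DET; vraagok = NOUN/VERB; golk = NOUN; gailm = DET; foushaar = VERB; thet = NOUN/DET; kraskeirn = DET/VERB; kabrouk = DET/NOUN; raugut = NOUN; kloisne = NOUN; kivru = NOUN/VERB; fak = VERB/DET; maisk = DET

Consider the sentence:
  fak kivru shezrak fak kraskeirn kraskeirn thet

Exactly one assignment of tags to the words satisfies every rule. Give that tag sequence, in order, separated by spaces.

Candidates per position — 1:fak {VERB,DET}; 2:kivru {NOUN,VERB}; 3:shezrak {VERB,DET}; 4:fak {VERB,DET}; 5:kraskeirn {DET,VERB}; 6:kraskeirn {DET,VERB}; 7:thet {NOUN,DET}.
If word 1 were VERB, no tagging could satisfy rule 3; so word 1 is DET.
If word 2 were NOUN, no tagging could satisfy rule 4; so word 2 is VERB.
If word 7 were NOUN, no tagging could satisfy rule 4; so word 7 is DET.
If word 3 were DET, no tagging could satisfy rule 2; so word 3 is VERB.
If word 4 were DET, no tagging could satisfy rule 2; so word 4 is VERB.
If word 5 were DET, no tagging could satisfy rule 2; so word 5 is VERB.
If word 6 were DET, no tagging could satisfy rule 2; so word 6 is VERB.
So the tagging must be: DET VERB VERB VERB VERB VERB DET.
Check: rule 1 holds; rule 2 holds; rule 3 holds; rule 4 holds; rule 5 holds.

DET VERB VERB VERB VERB VERB DET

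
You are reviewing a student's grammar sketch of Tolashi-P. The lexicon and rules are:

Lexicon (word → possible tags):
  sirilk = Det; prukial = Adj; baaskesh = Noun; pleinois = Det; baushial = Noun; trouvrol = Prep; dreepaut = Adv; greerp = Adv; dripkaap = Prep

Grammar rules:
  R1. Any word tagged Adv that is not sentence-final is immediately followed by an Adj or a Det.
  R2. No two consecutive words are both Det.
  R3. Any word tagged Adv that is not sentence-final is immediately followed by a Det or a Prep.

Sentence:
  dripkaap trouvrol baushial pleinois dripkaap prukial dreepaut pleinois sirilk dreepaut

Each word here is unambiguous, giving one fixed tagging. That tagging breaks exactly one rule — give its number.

2

Fixed tagging: Prep Prep Noun Det Prep Adj Adv Det Det Adv.
Checking each rule: R1 ok, R2 fails, R3 ok.
Only rule 2 fails.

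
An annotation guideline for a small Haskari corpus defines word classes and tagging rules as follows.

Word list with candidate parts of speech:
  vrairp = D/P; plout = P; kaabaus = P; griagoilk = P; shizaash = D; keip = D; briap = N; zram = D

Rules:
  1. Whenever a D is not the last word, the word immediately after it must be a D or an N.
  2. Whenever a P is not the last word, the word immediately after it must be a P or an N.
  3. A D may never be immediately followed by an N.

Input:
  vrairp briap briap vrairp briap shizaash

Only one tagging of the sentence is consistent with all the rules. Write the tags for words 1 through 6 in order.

Candidates per position — 1:vrairp {D,P}; 2:briap {N}; 3:briap {N}; 4:vrairp {D,P}; 5:briap {N}; 6:shizaash {D}.
Position 1: D is ruled out by rule 3; that leaves P.
Position 4: D is ruled out by rule 3; that leaves P.
The unique satisfying tagging is: P N N P N D.
Rule-by-rule: rule 1 holds; rule 2 holds; rule 3 holds.

P N N P N D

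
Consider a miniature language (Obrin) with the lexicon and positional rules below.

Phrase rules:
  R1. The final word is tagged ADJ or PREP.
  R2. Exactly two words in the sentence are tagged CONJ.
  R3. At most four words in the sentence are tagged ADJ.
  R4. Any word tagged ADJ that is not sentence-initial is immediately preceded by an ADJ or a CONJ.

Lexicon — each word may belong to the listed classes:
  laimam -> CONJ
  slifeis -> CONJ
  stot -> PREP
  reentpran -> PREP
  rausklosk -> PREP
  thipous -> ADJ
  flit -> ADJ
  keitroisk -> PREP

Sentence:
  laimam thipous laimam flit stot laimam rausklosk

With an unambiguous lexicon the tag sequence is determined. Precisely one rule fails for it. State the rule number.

2

Fixed tagging: CONJ ADJ CONJ ADJ PREP CONJ PREP.
Checking each rule: R1 pass, R2 fail, R3 pass, R4 pass.
Only rule 2 fails.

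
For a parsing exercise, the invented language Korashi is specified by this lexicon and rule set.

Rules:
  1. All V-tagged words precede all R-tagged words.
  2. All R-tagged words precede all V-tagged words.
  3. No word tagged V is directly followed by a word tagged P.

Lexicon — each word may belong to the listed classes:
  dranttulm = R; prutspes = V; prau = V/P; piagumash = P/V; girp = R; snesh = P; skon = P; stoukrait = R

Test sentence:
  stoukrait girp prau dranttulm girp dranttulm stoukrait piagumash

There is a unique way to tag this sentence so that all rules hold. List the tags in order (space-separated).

Candidates per position — 1:stoukrait {R}; 2:girp {R}; 3:prau {V,P}; 4:dranttulm {R}; 5:girp {R}; 6:dranttulm {R}; 7:stoukrait {R}; 8:piagumash {P,V}.
Position 3: tagging it V would leave rule 1 unsatisfiable, so it must be P.
Position 8: tagging it V would leave rule 1 unsatisfiable, so it must be P.
So the tagging must be: R R P R R R R P.
Rule-by-rule: rule 1 ✓; rule 2 ✓; rule 3 ✓.

R R P R R R R P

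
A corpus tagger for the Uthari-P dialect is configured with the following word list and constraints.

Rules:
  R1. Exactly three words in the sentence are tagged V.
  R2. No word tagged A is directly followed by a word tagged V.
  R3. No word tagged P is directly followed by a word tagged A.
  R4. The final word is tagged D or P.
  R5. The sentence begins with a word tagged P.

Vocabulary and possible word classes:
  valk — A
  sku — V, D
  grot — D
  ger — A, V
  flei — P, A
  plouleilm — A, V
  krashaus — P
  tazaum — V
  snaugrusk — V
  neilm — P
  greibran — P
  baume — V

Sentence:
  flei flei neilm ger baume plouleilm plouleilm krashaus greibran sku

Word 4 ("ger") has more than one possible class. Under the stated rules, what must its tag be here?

Candidates per position — 1:flei {P,A}; 2:flei {P,A}; 3:neilm {P}; 4:ger {A,V}; 5:baume {V}; 6:plouleilm {A,V}; 7:plouleilm {A,V}; 8:krashaus {P}; 9:greibran {P}; 10:sku {V,D}.
If word 1 were A, no tagging could satisfy rule 5; so word 1 is P.
If word 2 were A, no tagging could satisfy rule 3; so word 2 is P.
If word 4 were A, no tagging could satisfy rule 2; so word 4 is V.
If word 10 were V, no tagging could satisfy rule 4; so word 10 is D.
The remaining ambiguous positions (6, 7) are resolved jointly — only one combination satisfies every rule.
That leaves exactly one tagging: P P P V V V A P P D.
Verifying each rule — rule 1 ✓; rule 2 ✓; rule 3 ✓; rule 4 ✓; rule 5 ✓.

V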